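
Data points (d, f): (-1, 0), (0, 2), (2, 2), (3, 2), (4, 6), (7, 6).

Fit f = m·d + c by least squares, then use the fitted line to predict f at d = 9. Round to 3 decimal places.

f̂ = 7.855

Normal-equation sums: Σd·d = 79, Σd = 15, Σ1 = 6.
For Aᵀf: Σd·f = 76, Σf = 18.
Normal equations: [[79, 15]; [15, 6]]·[m, c]ᵀ = [76, 18]ᵀ.
det = 79·6 − 15² = 249.
m = (76·6 − 15·18)/249 = 62/83; c = (79·18 − 15·76)/249 = 94/83.
At d = 9: f̂ = (62/83)·(9) + (94/83)·(1) = 652/83.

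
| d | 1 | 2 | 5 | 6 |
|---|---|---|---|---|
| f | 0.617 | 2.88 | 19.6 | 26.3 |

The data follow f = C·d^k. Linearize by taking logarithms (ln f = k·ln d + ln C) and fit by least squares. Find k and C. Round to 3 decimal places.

Taking logs, ln f = k·ln d + ln C, so regress ln f on ln d.
Sums: Σln d = 4.0943, Σ(ln d)² = 6.2811, Σln f = 6.8200, Σln d·ln f = 11.3804.
Normal system: [[6.2811, 4.0943]; [4.0943, 4]]·[k, ln C]ᵀ = [11.3804, 6.8200]ᵀ.
Solving (det = 8.3609): k = 2.10482, ln C = -0.44946, so C = exp(-0.44946) = 0.63797.

k = 2.105, C = 0.638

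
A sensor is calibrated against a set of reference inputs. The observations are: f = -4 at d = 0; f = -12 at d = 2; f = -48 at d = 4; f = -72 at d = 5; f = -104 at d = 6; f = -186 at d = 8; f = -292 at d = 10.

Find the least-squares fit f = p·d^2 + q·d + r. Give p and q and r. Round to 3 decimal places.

p = -3.017, q = 1.339, r = -3.681

With design matrix X, XᵀX = [[16289, 1925, 245]; [1925, 245, 35]; [245, 35, 7]] and Xᵀf = [-47464, -5608, -718]ᵀ.
Inverting the 3×3 Gram matrix, [p, q, r]ᵀ = [-359/119, 797/595, -438/119]ᵀ.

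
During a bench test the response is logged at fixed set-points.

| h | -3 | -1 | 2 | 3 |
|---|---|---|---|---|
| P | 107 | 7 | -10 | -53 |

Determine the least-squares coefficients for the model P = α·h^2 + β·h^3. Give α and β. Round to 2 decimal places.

Forming XᵀX = [[179, 31]; [31, 1523]] and XᵀP = [453, -4407]ᵀ gives XᵀX·[α, β]ᵀ = XᵀP.
Eliminating β: 1523·(row 1) − 31·(row 2) gives 271656·α = 1523·453 − 31·(-4407) = 826536, so α = 34439/11319.
Then β = ((-4407) − 31·(34439/11319))/1523 = -33454/11319.

α = 3.04, β = -2.96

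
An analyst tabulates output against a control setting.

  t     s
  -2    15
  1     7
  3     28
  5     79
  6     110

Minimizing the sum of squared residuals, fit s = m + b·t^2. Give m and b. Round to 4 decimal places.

m = 3.0181, b = 2.9855

From the data, Σ1 = 5, Σt^2 = 75, Σt^2·t^2 = 2019.
For Mᵀs: Σs = 239, Σt^2·s = 6254.
MᵀM·[m, b]ᵀ = Mᵀs becomes [[5, 75]; [75, 2019]]·[m, b]ᵀ = [239, 6254]ᵀ.
Determinant 5·2019 − 75² = 4470.
m = (239·2019 − 75·6254)/4470 = 4497/1490; b = (5·6254 − 75·239)/4470 = 2669/894.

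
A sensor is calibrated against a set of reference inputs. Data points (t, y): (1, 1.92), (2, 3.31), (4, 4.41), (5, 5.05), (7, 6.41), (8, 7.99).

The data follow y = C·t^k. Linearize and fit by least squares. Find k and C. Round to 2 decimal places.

k = 0.63, C = 1.96

Taking logs, ln y = k·ln t + ln C, so regress ln y on ln t.
Σln t = 7.7142, Σ(ln t)² = 13.1032, Σln y = 8.8886, Σln t·ln y = 13.4298.
Equations: 13.1032·k + 7.7142·ln C = 13.4298;  7.7142·k + 6·ln C = 8.8886.
Slope k = (n·Σln t·ln y − Σln t·Σln y)/(n·Σ(ln t)² − (Σln t)²) = (6·13.4298 − 7.7142·8.8886)/19.1098 = 0.62847; ln C = (Σln y − k·Σln t)/n = 0.67341, so C = exp(0.67341) = 1.96090.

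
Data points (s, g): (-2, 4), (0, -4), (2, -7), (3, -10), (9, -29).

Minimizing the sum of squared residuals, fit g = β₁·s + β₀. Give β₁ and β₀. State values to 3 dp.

The normal system XᵀX·[β₁, β₀]ᵀ = Xᵀg is [[98, 12]; [12, 5]]·[β₁, β₀]ᵀ = [-313, -46]ᵀ.
det = 98·5 − 12² = 346.
β₁ = ((-313)·5 − 12·(-46))/346 = -1013/346; β₀ = (98·(-46) − 12·(-313))/346 = -376/173.

β₁ = -2.928, β₀ = -2.173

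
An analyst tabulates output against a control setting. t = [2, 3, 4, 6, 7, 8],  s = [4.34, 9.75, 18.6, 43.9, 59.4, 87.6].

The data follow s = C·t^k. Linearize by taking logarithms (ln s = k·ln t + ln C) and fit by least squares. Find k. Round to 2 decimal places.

k = 2.15

Let Y = ln s. Fitting Y = k·ln t + ln C by least squares:
Σln t = 8.9952, Σ(ln t)² = 14.9303, Σln s = 19.0073, Σln t·ln s = 31.5965.
Equations: 14.9303·k + 8.9952·ln C = 31.5965;  8.9952·k + 6·ln C = 19.0073.
Slope k = (n·Σln t·ln s − Σln t·Σln s)/(n·Σ(ln t)² − (Σln t)²) = (6·31.5965 − 8.9952·19.0073)/8.6686 = 2.14628; ln C = (Σln s − k·Σln t)/n = -0.04981.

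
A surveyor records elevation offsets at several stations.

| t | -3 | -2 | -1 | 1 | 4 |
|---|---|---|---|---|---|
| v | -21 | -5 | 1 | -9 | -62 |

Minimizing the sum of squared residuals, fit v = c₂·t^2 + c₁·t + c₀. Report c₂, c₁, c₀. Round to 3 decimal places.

c₂ = -3.104, c₁ = -3.083, c₀ = -0.573

Normal-equation sums: Σt^2·t^2 = 355, Σt^2·t = 29, Σt^2 = 31, Σt·t = 31, Σt = -1, Σ1 = 5.
And Σt^2·v = -1209, Σt·v = -185, Σv = -96.
So AᵀA·[c₂, c₁, c₀]ᵀ = Aᵀv: [[355, 29, 31]; [29, 31, -1]; [31, -1, 5]]·[c₂, c₁, c₀]ᵀ = [-1209, -185, -96]ᵀ.
Solving the 3×3 system (Gaussian elimination) gives c₂ = -2663/858, c₁ = -2645/858, c₀ = -82/143.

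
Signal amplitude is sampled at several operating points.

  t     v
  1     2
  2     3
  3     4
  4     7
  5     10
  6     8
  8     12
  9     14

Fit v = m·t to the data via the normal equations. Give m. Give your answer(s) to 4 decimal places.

MᵀM·[m]ᵀ = Mᵀv reads: 236·m = 368.
(Σt·t = 236, Σt·v = 368.)
Hence m = 368 / 236 ≈ 1.55932.

m = 1.5593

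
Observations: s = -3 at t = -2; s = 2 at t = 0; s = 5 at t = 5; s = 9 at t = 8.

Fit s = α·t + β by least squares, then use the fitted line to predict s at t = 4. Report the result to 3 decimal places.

The normal system XᵀX·[α, β]ᵀ = Xᵀs is [[93, 11]; [11, 4]]·[α, β]ᵀ = [103, 13]ᵀ.
Eliminating β: 4·(row 1) − 11·(row 2) gives 251·α = 4·103 − 11·13 = 269, so α = 269/251.
Then β = (13 − 11·(269/251))/4 = 76/251.
At t = 4: ŝ = (269/251)·(4) + (76/251)·(1) = 1152/251.

ŝ = 4.590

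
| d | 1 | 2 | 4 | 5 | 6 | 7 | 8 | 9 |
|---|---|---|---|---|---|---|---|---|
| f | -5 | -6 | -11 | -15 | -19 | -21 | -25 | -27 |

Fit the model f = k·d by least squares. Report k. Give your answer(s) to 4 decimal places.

k = -3.0435

Entries of XᵀX: Σd·d = 276.
And Σd·f = -840.
Normal equations: [[276]]·[k]ᵀ = [-840]ᵀ.
k = (-840)/276 = -3.04348.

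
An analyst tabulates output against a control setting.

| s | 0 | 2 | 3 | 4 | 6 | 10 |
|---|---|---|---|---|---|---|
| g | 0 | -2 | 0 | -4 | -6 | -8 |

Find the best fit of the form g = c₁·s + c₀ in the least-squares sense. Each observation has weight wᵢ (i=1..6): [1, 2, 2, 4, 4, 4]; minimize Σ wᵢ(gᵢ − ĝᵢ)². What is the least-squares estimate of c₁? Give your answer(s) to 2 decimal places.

c₁ = -0.85

Sums needed: Σwᵢ·s·s = 634, Σwᵢ·s = 90, Σwᵢ·1 = 17.
For XᵀWg: Σwᵢ·s·g = -536, Σwᵢ·g = -76.
XᵀWX·[c₁, c₀]ᵀ = XᵀWg becomes [[634, 90]; [90, 17]]·[c₁, c₀]ᵀ = [-536, -76]ᵀ.
Δ = 634·17 − 90² = 2678.
c₁ = ((-536)·17 − 90·(-76))/2678 = -1136/1339; c₀ = (634·(-76) − 90·(-536))/2678 = 28/1339.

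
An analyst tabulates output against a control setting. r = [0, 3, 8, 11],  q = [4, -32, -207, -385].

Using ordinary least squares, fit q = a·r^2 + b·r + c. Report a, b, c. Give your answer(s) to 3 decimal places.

Setting ∂/∂a … = 0 gives: 18818·a + 1870·b + 194·c = -60121;  1870·a + 194·b + 22·c = -5987;  194·a + 22·b + 4·c = -620.
(Σr^2·r^2 = 18818, Σr^2·r = 1870, Σr^2 = 194, Σr·r = 194, Σr = 22, Σ1 = 4, Σr^2·q = -60121, Σr·q = -5987, Σq = -620.)
Solving the 3×3 system (Gaussian elimination) gives a = -71/24, b = -4835/1752, c = 267/73.

a = -2.958, b = -2.760, c = 3.658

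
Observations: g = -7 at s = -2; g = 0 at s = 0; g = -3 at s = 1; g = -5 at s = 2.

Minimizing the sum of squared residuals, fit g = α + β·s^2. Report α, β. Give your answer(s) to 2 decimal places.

Setting ∂/∂α … = 0 gives: 4·α + 9·β = -15;  9·α + 33·β = -51.
(Σ1 = 4, Σs^2 = 9, Σs^2·s^2 = 33, Σg = -15, Σs^2·g = -51.)
Determinant 4·33 − 9² = 51.
α = ((-15)·33 − 9·(-51))/51 = -12/17; β = (4·(-51) − 9·(-15))/51 = -23/17.

α = -0.71, β = -1.35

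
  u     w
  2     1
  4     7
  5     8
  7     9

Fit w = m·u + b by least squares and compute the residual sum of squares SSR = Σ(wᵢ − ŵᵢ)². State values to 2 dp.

SSR = 6.42

From the data, Σu·u = 94, Σu = 18, Σ1 = 4.
And Σu·w = 133, Σw = 25.
AᵀA·[m, b]ᵀ = Aᵀw becomes [[94, 18]; [18, 4]]·[m, b]ᵀ = [133, 25]ᵀ.
Eliminating b: 4·(row 1) − 18·(row 2) gives 52·m = 4·133 − 18·25 = 82, so m = 41/26.
Then b = (25 − 18·(41/26))/4 = -11/13.
Residuals: -17/13, 20/13, 25/26, -31/26; SSR = 167/26.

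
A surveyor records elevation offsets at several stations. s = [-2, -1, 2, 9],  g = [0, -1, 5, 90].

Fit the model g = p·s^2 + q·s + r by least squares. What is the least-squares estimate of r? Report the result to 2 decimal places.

r = -1.23

Compute the Gram sums: Σs^2·s^2 = 6594, Σs^2·s = 728, Σs^2 = 90, Σs·s = 90, Σs = 8, Σ1 = 4.
Moment sums: Σs^2·g = 7309, Σs·g = 821, Σg = 94.
Solving the 3×3 system (Gaussian elimination) gives p = 18736/18901, q = 45865/37802, r = -46503/37802.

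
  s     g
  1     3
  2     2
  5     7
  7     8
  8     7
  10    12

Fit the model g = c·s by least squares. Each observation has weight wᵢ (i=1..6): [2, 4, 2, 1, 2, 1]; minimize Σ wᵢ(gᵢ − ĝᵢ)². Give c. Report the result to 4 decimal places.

c = 1.1014

The normal equations are: 345·c = 380.
(Σwᵢ·s·s = 345, Σwᵢ·s·g = 380.)
Hence c = 380 / 345 ≈ 1.10145.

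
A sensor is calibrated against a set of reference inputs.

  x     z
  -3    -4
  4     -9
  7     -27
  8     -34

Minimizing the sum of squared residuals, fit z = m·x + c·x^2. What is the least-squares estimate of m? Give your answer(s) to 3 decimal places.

Compute the Gram sums: Σx·x = 138, Σx·x^2 = 892, Σx^2·x^2 = 6834.
And Σx·z = -485, Σx^2·z = -3679.
AᵀA·[m, c]ᵀ = Aᵀz becomes [[138, 892]; [892, 6834]]·[m, c]ᵀ = [-485, -3679]ᵀ.
Eliminating c: 6834·(row 1) − 892·(row 2) gives 147428·m = 6834·(-485) − 892·(-3679) = -32822, so m = -16411/73714.
Then c = ((-3679) − 892·(-16411/73714))/6834 = -37541/73714.

m = -0.223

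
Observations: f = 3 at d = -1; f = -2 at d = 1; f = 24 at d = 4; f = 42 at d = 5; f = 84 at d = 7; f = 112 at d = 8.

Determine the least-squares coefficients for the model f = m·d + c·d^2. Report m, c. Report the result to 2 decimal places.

Sums needed: Σd·d = 156, Σd·d^2 = 1044, Σd^2·d^2 = 7380.
Right-hand side: Σd·f = 1785, Σd^2·f = 12719.
So MᵀM·[m, c]ᵀ = Mᵀf: [[156, 1044]; [1044, 7380]]·[m, c]ᵀ = [1785, 12719]ᵀ.
Eliminating c: 7380·(row 1) − 1044·(row 2) gives 61344·m = 7380·1785 − 1044·12719 = -105336, so m = -1463/852.
Then c = (12719 − 1044·(-1463/852))/7380 = 2513/1278.

m = -1.72, c = 1.97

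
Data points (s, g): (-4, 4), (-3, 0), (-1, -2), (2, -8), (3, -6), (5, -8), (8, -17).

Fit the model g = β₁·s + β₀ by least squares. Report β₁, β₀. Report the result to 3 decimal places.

Sums needed: Σs·s = 128, Σs = 10, Σ1 = 7.
Moment sums: Σs·g = -224, Σg = -37.
So XᵀX·[β₁, β₀]ᵀ = Xᵀg: [[128, 10]; [10, 7]]·[β₁, β₀]ᵀ = [-224, -37]ᵀ.
Determinant 128·7 − 10² = 796.
β₁ = ((-224)·7 − 10·(-37))/796 = -599/398; β₀ = (128·(-37) − 10·(-224))/796 = -624/199.

β₁ = -1.505, β₀ = -3.136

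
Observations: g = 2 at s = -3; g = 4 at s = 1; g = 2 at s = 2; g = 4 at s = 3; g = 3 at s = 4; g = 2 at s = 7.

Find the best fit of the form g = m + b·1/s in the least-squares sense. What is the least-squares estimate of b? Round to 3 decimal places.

b = 1.398

Setting ∂/∂m … = 0 gives: 6·m + (53/28)·b = 17;  (53/28)·m + (10973/7056)·b = 563/84.
Determinant 6·(10973/7056) − (53/28)² = 13519/2352.
m = (17·(10973/7056) − (53/28)·(563/84))/(13519/2352) = 97024/40557; b = (6·(563/84) − (53/28)·17)/(13519/2352) = 18900/13519.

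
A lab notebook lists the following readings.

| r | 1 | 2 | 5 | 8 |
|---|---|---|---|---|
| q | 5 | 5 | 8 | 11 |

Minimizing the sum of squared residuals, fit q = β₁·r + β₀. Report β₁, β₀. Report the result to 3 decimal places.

β₁ = 0.900, β₀ = 3.650

XᵀX·[β₁, β₀]ᵀ = Xᵀq reads: 94·β₁ + 16·β₀ = 143;  16·β₁ + 4·β₀ = 29.
(Σr·r = 94, Σr = 16, Σ1 = 4, Σr·q = 143, Σq = 29.)
Eliminating β₀: 4·(row 1) − 16·(row 2) gives 120·β₁ = 4·143 − 16·29 = 108, so β₁ = 9/10.
Then β₀ = (29 − 16·(9/10))/4 = 73/20.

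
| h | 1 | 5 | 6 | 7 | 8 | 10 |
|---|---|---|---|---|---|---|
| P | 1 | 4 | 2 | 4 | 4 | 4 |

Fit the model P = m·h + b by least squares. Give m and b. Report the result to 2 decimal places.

Normal-equation sums: Σh·h = 275, Σh = 37, Σ1 = 6.
Right-hand side: Σh·P = 133, ΣP = 19.
So XᵀX·[m, b]ᵀ = XᵀP: [[275, 37]; [37, 6]]·[m, b]ᵀ = [133, 19]ᵀ.
Eliminating b: 6·(row 1) − 37·(row 2) gives 281·m = 6·133 − 37·19 = 95, so m = 95/281.
Then b = (19 − 37·(95/281))/6 = 304/281.

m = 0.34, b = 1.08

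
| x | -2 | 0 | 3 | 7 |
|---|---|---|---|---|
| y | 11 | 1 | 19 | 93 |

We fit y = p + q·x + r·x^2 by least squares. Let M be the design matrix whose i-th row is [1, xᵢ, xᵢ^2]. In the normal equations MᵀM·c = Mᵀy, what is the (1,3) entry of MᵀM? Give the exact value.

62

Row 1 ↔ basis 1, column 3 ↔ basis x^2, so (MᵀM)_{1,3} = Σᵢ x^2 = (1)·(4) + (1)·(0) + (1)·(9) + (1)·(49) = 62.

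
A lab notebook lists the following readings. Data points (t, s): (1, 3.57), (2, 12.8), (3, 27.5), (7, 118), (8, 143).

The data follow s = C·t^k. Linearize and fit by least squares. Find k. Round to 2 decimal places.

With ln sᵢ as the transformed response and ln tᵢ as the regressor:
Over the data: Σln t = 5.8171, Σ(ln t)² = 9.7980, Σln s = 16.8697, Σln t·ln s = 25.0114.
Normal system: [[9.7980, 5.8171]; [5.8171, 5]]·[k, ln C]ᵀ = [25.0114, 16.8697]ᵀ.
Slope k = (n·Σln t·ln s − Σln t·Σln s)/(n·Σ(ln t)² − (Σln t)²) = (5·25.0114 − 5.8171·16.8697)/15.1514 = 1.77699; ln C = (Σln s − k·Σln t)/n = 1.30655.

k = 1.78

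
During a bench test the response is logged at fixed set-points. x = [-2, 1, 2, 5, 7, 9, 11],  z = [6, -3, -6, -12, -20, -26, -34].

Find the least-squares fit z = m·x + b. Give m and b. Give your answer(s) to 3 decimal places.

AᵀA·[m, b]ᵀ = Aᵀz reads: 285·m + 33·b = -835;  33·m + 7·b = -95.
(Σx·x = 285, Σx = 33, Σ1 = 7, Σx·z = -835, Σz = -95.)
Eliminating b: 7·(row 1) − 33·(row 2) gives 906·m = 7·(-835) − 33·(-95) = -2710, so m = -1355/453.
Then b = ((-95) − 33·(-1355/453))/7 = 80/151.

m = -2.991, b = 0.530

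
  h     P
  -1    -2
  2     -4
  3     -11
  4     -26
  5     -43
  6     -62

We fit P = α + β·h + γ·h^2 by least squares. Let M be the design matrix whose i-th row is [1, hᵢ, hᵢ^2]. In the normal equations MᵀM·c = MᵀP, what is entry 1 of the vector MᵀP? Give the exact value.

Entry 1 ↔ basis 1, so (MᵀP)_{1} = Σᵢ Pᵢ = (1)·(-2) + (1)·(-4) + (1)·(-11) + (1)·(-26) + (1)·(-43) + (1)·(-62) = -148.

-148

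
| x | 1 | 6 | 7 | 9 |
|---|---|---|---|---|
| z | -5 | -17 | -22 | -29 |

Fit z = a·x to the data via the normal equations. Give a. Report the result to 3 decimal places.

a = -3.126

Forming AᵀA = [[167]] and Aᵀz = [-522]ᵀ gives AᵀA·[a]ᵀ = Aᵀz.
Hence a = -522 / 167 ≈ -3.12575.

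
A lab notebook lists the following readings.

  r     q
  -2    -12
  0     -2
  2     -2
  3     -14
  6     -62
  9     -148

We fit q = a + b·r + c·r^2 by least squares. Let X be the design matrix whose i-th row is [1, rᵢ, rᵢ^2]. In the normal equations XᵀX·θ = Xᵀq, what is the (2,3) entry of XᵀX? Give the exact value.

972

Row 2 ↔ basis r, column 3 ↔ basis r^2, so (XᵀX)_{2,3} = Σᵢ (r)·(r^2) = (-2)·(4) + (0)·(0) + (2)·(4) + (3)·(9) + (6)·(36) + (9)·(81) = 972.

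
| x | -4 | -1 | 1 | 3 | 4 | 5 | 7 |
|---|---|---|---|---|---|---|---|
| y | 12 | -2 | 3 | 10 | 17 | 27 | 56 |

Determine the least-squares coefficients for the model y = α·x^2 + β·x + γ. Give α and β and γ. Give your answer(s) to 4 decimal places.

α = 1.0408, β = 0.7562, γ = -1.4456

Forming AᵀA = [[3621, 495, 117]; [495, 117, 15]; [117, 15, 7]] and Aᵀy = [3974, 582, 123]ᵀ gives AᵀA·[α, β, γ]ᵀ = Aᵀy.
Row-reducing yields α = 51/49, β = 667/882, γ = -425/294.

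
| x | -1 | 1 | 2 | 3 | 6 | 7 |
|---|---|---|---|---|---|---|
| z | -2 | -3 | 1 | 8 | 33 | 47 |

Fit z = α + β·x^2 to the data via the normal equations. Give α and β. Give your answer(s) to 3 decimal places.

Setting ∂/∂α … = 0 gives: 6·α + 100·β = 84;  100·α + 3796·β = 3562.
Determinant 6·3796 − 100² = 12776.
α = (84·3796 − 100·3562)/12776 = -4667/1597; β = (6·3562 − 100·84)/12776 = 3243/3194.

α = -2.922, β = 1.015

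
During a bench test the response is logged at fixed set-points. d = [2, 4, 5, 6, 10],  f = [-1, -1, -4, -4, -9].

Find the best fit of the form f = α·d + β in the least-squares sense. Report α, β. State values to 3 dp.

α = -1.063, β = 1.938

Compute the Gram sums: Σd·d = 181, Σd = 27, Σ1 = 5.
Right-hand side: Σd·f = -140, Σf = -19.
Determinant 181·5 − 27² = 176.
α = ((-140)·5 − 27·(-19))/176 = -17/16; β = (181·(-19) − 27·(-140))/176 = 31/16.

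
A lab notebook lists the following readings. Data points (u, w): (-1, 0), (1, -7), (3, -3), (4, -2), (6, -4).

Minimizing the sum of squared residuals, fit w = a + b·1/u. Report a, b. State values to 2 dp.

Normal-equation sums: Σ1 = 5, Σ1/u = 3/4, Σ1/u·1/u = 317/144.
And Σw = -16, Σ1/u·w = -55/6.
Eliminating b: (317/144)·(row 1) − (3/4)·(row 2) gives (94/9)·a = (317/144)·(-16) − (3/4)·(-55/6) = -2041/72, so a = -2041/752.
Then b = ((-55/6) − (3/4)·(-2041/752))/(317/144) = -609/188.

a = -2.71, b = -3.24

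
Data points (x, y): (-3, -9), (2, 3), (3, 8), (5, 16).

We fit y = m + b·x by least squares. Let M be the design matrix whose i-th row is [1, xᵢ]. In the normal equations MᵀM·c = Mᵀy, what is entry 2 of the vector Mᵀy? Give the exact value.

137

Entry 2 ↔ basis x, so (Mᵀy)_{2} = Σᵢ (x)·yᵢ = (-3)·(-9) + (2)·(3) + (3)·(8) + (5)·(16) = 137.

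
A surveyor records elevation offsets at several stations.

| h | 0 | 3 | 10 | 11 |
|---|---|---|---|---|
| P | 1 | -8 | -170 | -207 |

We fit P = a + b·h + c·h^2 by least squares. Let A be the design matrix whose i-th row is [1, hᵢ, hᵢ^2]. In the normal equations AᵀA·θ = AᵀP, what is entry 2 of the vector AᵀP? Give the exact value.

Entry 2 ↔ basis h, so (AᵀP)_{2} = Σᵢ (h)·Pᵢ = (0)·(1) + (3)·(-8) + (10)·(-170) + (11)·(-207) = -4001.

-4001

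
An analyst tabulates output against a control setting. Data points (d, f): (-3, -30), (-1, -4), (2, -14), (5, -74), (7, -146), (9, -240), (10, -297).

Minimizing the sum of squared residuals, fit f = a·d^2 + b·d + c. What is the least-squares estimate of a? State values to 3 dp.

Entries of XᵀX: Σd^2·d^2 = 19685, Σd^2·d = 2177, Σd^2 = 269, Σd·d = 269, Σd = 29, Σ1 = 7.
For Xᵀf: Σd^2·f = -58474, Σd·f = -6456, Σf = -805.
Normal equations: [[19685, 2177, 269]; [2177, 269, 29]; [269, 29, 7]]·[a, b, c]ᵀ = [-58474, -6456, -805]ᵀ.
Solving the 3×3 system (Gaussian elimination) gives a = -685205/229614, b = 38473/114807, c = -130979/76538.

a = -2.984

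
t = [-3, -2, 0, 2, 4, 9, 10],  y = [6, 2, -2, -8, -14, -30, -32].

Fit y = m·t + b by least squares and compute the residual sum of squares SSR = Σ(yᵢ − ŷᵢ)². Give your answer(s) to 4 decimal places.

Normal-equation sums: Σt·t = 214, Σt = 20, Σ1 = 7.
And Σt·y = -684, Σy = -78.
XᵀX·[m, b]ᵀ = Xᵀy becomes [[214, 20]; [20, 7]]·[m, b]ᵀ = [-684, -78]ᵀ.
Eliminating b: 7·(row 1) − 20·(row 2) gives 1098·m = 7·(-684) − 20·(-78) = -3228, so m = -538/183.
Then b = ((-78) − 20·(-538/183))/7 = -502/183.
Residuals: -14/183, -208/183, 136/183, 38/61, 92/183, -146/183, 26/183; SSR = 192/61.

SSR = 3.1475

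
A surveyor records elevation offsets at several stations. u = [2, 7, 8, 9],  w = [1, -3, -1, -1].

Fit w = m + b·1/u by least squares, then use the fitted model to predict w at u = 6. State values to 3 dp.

ŵ = -1.360

Entries of MᵀM: Σ1 = 4, Σ1/u = 443/504, Σ1/u·1/u = 75793/254016.
And Σw = -4, Σ1/u·w = -83/504.
Determinant 4·(75793/254016) − (443/504)² = 35641/84672.
m = ((-4)·(75793/254016) − (443/504)·(-83/504))/(35641/84672) = -88801/35641; b = (4·(-83/504) − (443/504)·(-4))/(35641/84672) = 241920/35641.
At u = 6: ŵ = (-88801/35641)·(1) + (241920/35641)·(1/6) = -48481/35641.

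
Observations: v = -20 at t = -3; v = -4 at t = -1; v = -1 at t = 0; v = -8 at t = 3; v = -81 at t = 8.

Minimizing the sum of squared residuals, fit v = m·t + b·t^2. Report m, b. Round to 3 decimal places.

m = 2.061, b = -1.525

Entries of MᵀM: Σt·t = 83, Σt·t^2 = 511, Σt^2·t^2 = 4259.
Moment sums: Σt·v = -608, Σt^2·v = -5440.
So MᵀM·[m, b]ᵀ = Mᵀv: [[83, 511]; [511, 4259]]·[m, b]ᵀ = [-608, -5440]ᵀ.
det = 83·4259 − 511² = 92376.
m = ((-608)·4259 − 511·(-5440))/92376 = 2644/1283; b = (83·(-5440) − 511·(-608))/92376 = -1956/1283.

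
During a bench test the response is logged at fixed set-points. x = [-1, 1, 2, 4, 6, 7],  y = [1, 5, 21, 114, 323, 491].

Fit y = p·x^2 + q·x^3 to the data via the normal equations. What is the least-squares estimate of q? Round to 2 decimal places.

From the data, Σx^2·x^2 = 3971, Σx^2·x^3 = 25639, Σx^3·x^3 = 168467.
For Mᵀy: Σx^2·y = 37601, Σx^3·y = 245649.
Determinant 3971·168467 − 25639² = 11624136.
p = (37601·168467 − 25639·245649)/11624136 = 9083239/2906034; q = (3971·245649 − 25639·37601)/11624136 = 2855035/2906034.

q = 0.98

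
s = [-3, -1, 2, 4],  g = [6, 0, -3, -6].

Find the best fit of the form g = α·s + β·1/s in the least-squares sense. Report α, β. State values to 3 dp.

Compute the Gram sums: Σs·s = 30, Σs·1/s = 4, Σ1/s·1/s = 205/144.
Moment sums: Σs·g = -48, Σ1/s·g = -5.
Normal equations: [[30, 4]; [4, 205/144]]·[α, β]ᵀ = [-48, -5]ᵀ.
Δ = 30·(205/144) − 4² = 641/24.
α = ((-48)·(205/144) − 4·(-5))/(641/24) = -1160/641; β = (30·(-5) − 4·(-48))/(641/24) = 1008/641.

α = -1.810, β = 1.573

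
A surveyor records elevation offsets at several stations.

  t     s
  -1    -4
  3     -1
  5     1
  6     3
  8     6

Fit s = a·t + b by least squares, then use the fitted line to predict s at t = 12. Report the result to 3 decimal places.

Entries of XᵀX: Σt·t = 135, Σt = 21, Σ1 = 5.
And Σt·s = 72, Σs = 5.
So XᵀX·[a, b]ᵀ = Xᵀs: [[135, 21]; [21, 5]]·[a, b]ᵀ = [72, 5]ᵀ.
det = 135·5 − 21² = 234.
a = (72·5 − 21·5)/234 = 85/78; b = (135·5 − 21·72)/234 = -93/26.
At t = 12: ŝ = (85/78)·(12) + (-93/26)·(1) = 19/2.

ŝ = 9.500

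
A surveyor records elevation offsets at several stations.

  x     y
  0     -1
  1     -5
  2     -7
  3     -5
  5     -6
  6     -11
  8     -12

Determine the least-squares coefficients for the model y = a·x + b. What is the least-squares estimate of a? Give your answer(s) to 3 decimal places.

Normal-equation sums: Σx·x = 139, Σx = 25, Σ1 = 7.
For Aᵀy: Σx·y = -226, Σy = -47.
Eliminating b: 7·(row 1) − 25·(row 2) gives 348·a = 7·(-226) − 25·(-47) = -407, so a = -407/348.
Then b = ((-47) − 25·(-407/348))/7 = -883/348.

a = -1.170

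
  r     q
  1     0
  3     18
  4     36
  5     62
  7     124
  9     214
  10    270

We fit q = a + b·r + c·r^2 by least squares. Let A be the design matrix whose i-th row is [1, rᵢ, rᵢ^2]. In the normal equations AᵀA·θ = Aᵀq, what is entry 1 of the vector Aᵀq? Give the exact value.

724

Entry 1 ↔ basis 1, so (Aᵀq)_{1} = Σᵢ qᵢ = (1)·(0) + (1)·(18) + (1)·(36) + (1)·(62) + (1)·(124) + (1)·(214) + (1)·(270) = 724.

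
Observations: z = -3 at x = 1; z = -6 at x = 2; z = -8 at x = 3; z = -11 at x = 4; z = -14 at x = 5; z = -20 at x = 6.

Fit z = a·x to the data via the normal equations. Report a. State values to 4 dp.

The normal equations are: 91·a = -273.
a = (-273)/91 = -3.

a = -3.0000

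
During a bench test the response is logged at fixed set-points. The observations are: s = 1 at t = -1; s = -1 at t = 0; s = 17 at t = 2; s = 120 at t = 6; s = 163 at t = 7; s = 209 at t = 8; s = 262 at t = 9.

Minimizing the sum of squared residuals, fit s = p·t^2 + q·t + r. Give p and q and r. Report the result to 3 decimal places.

p = 2.985, q = 2.275, r = -0.139

Setting ∂/∂p … = 0 gives: 14371·p + 1807·q + 235·r = 46974;  1807·p + 235·q + 31·r = 5924;  235·p + 31·q + 7·r = 771.
(Σt^2·t^2 = 14371, Σt^2·t = 1807, Σt^2 = 235, Σt·t = 235, Σt = 31, Σ1 = 7, Σt^2·s = 46974, Σt·s = 5924, Σs = 771.)
Inverting the 3×3 Gram matrix, [p, q, r]ᵀ = [197/66, 901/396, -5/36]ᵀ.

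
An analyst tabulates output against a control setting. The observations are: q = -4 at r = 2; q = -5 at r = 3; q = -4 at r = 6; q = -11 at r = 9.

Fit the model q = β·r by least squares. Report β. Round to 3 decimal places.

Normal-equation sums: Σr·r = 130.
Moment sums: Σr·q = -146.
Hence β = -146 / 130 ≈ -1.12308.

β = -1.123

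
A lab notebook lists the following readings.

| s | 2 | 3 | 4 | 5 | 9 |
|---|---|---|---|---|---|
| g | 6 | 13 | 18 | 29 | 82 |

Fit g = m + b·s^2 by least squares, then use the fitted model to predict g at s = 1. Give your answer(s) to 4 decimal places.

ĝ = 4.2276

Setting ∂/∂m … = 0 gives: 5·m + 135·b = 148;  135·m + 7539·b = 7796.
(Σ1 = 5, Σs^2 = 135, Σs^2·s^2 = 7539, Σg = 148, Σs^2·g = 7796.)
Eliminating b: 7539·(row 1) − 135·(row 2) gives 19470·m = 7539·148 − 135·7796 = 63312, so m = 10552/3245.
Then b = (7796 − 135·(10552/3245))/7539 = 1900/1947.
At s = 1: ĝ = (10552/3245)·(1) + (1900/1947)·(1) = 41156/9735.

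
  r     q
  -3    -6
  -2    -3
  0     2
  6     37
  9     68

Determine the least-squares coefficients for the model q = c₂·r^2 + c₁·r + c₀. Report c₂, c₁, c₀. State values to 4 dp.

The normal system MᵀM·[c₂, c₁, c₀]ᵀ = Mᵀq is [[7954, 910, 130]; [910, 130, 10]; [130, 10, 5]]·[c₂, c₁, c₀]ᵀ = [6774, 858, 98]ᵀ.
Solving the 3×3 system (Gaussian elimination) gives c₂ = 3/7, c₁ = 122/35, c₀ = 52/35.

c₂ = 0.4286, c₁ = 3.4857, c₀ = 1.4857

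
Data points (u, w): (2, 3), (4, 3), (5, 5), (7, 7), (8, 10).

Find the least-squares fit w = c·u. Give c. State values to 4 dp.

c = 1.0886

Setting ∂/∂c … = 0 gives: 158·c = 172.
(Σu·u = 158, Σu·w = 172.)
Hence c = 172 / 158 ≈ 1.08861.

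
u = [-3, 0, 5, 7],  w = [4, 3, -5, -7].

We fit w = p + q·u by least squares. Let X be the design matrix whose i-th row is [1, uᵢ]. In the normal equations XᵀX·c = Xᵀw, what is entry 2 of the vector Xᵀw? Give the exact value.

Entry 2 ↔ basis u, so (Xᵀw)_{2} = Σᵢ (u)·wᵢ = (-3)·(4) + (0)·(3) + (5)·(-5) + (7)·(-7) = -86.

-86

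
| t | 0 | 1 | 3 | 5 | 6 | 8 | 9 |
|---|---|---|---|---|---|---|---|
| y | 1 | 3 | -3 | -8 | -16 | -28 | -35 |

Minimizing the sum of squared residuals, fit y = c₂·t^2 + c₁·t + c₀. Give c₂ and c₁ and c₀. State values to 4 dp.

c₂ = -0.4657, c₁ = 0.0299, c₀ = 1.9483

From the data, Σt^2·t^2 = 12660, Σt^2·t = 1610, Σt^2 = 216, Σt·t = 216, Σt = 32, Σ1 = 7.
Right-hand side: Σt^2·y = -5427, Σt·y = -681, Σy = -86.
Inverting the 3×3 Gram matrix, [c₂, c₁, c₀]ᵀ = [-7063/15166, 453/15166, 14774/7583]ᵀ.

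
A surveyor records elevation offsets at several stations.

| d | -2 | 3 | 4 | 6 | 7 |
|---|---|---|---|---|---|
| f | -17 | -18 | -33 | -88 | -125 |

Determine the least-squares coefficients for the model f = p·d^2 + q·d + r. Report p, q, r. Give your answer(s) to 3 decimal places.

Setting ∂/∂p … = 0 gives: 4050·p + 642·q + 114·r = -10051;  642·p + 114·q + 18·r = -1555;  114·p + 18·q + 5·r = -281.
(Σd^2·d^2 = 4050, Σd^2·d = 642, Σd^2 = 114, Σd·d = 114, Σd = 18, Σ1 = 5, Σd^2·f = -10051, Σd·f = -1555, Σf = -281.)
Inverting the 3×3 Gram matrix, [p, q, r]ᵀ = [-5567/1848, 5795/1848, 92/77]ᵀ.

p = -3.012, q = 3.136, r = 1.195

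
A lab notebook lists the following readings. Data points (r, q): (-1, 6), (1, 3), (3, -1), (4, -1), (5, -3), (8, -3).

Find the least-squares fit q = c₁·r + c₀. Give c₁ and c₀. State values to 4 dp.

c₁ = -1.0608, c₀ = 3.7027

XᵀX·[c₁, c₀]ᵀ = Xᵀq reads: 116·c₁ + 20·c₀ = -49;  20·c₁ + 6·c₀ = 1.
Eliminating c₀: 6·(row 1) − 20·(row 2) gives 296·c₁ = 6·(-49) − 20·1 = -314, so c₁ = -157/148.
Then c₀ = (1 − 20·(-157/148))/6 = 137/37.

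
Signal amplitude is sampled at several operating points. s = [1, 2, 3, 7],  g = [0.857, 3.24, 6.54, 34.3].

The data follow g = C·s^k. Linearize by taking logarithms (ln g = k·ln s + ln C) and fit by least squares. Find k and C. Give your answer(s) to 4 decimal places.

With ln gᵢ as the transformed response and ln sᵢ as the regressor:
Over the data: Σln s = 3.7377, Σ(ln s)² = 5.4740, Σln g = 6.4343, Σln s·ln g = 9.7570.
Normal system: [[5.4740, 3.7377]; [3.7377, 4]]·[k, ln C]ᵀ = [9.7570, 6.4343]ᵀ.
Δ = 5.4740·4 − (3.7377)² = 7.9257; k = (9.7570·4 − 3.7377·6.4343)/7.9257 = 1.88990, ln C = (5.4740·6.4343 − 3.7377·9.7570)/7.9257 = -0.15737, so C = exp(-0.15737) = 0.85439.

k = 1.8899, C = 0.8544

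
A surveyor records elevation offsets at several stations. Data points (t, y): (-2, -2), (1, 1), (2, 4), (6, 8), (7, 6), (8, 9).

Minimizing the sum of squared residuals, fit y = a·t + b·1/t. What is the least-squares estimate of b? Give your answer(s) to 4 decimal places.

b = 0.5014

Setting ∂/∂a … = 0 gives: 158·a + 6·b = 175;  6·a + (44137/28224)·b = 1229/168.
(Σt·t = 158, Σt·1/t = 6, Σ1/t·1/t = 44137/28224, Σt·y = 175, Σ1/t·y = 1229/168.)
Δ = 158·(44137/28224) − 6² = 2978791/14112.
a = (175·(44137/28224) − 6·(1229/168))/(2978791/14112) = 381479/350446; b = (158·(1229/168) − 6·175)/(2978791/14112) = 87864/175223.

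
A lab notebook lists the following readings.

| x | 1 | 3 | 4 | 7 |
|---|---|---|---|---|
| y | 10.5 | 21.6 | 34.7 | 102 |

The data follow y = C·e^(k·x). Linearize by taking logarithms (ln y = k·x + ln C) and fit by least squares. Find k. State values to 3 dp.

k = 0.381

With ln yᵢ as the transformed response and xᵢ as the regressor:
Sums: Σx = 15.0000, Σ(x)² = 75.0000, Σln y = 13.5958, Σx·ln y = 58.1312.
Normal system: [[75.0000, 15.0000]; [15.0000, 4]]·[k, ln C]ᵀ = [58.1312, 13.5958]ᵀ.
Δ = 75.0000·4 − (15.0000)² = 75.0000; k = (58.1312·4 − 15.0000·13.5958)/75.0000 = 0.38118, ln C = (75.0000·13.5958 − 15.0000·58.1312)/75.0000 = 1.96954.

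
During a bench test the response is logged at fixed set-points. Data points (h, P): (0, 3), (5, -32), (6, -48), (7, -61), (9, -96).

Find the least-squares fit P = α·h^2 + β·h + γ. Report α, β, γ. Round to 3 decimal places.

With design matrix X, XᵀX = [[10883, 1413, 191]; [1413, 191, 27]; [191, 27, 5]] and XᵀP = [-13293, -1739, -234]ᵀ.
Inverting the 3×3 Gram matrix, [α, β, γ]ᵀ = [-987/1058, -2795/1058, 1641/529]ᵀ.

α = -0.933, β = -2.642, γ = 3.102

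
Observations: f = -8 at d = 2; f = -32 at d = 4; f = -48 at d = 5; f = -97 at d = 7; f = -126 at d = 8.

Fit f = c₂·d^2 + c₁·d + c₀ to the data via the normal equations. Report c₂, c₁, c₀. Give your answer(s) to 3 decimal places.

From the data, Σd^2·d^2 = 7394, Σd^2·d = 1052, Σd^2 = 158, Σd·d = 158, Σd = 26, Σ1 = 5.
And Σd^2·f = -14561, Σd·f = -2071, Σf = -311.
MᵀM·[c₂, c₁, c₀]ᵀ = Mᵀf becomes [[7394, 1052, 158]; [1052, 158, 26]; [158, 26, 5]]·[c₂, c₁, c₀]ᵀ = [-14561, -2071, -311]ᵀ.
Solving the 3×3 system (Gaussian elimination) gives c₂ = -85/42, c₁ = 23/42, c₀ = -23/21.

c₂ = -2.024, c₁ = 0.548, c₀ = -1.095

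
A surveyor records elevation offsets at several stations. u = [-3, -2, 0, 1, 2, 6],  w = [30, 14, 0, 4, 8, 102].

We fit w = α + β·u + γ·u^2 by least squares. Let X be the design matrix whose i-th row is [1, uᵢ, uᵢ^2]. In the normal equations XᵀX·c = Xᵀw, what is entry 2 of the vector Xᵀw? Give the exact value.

Entry 2 ↔ basis u, so (Xᵀw)_{2} = Σᵢ (u)·wᵢ = (-3)·(30) + (-2)·(14) + (0)·(0) + (1)·(4) + (2)·(8) + (6)·(102) = 514.

514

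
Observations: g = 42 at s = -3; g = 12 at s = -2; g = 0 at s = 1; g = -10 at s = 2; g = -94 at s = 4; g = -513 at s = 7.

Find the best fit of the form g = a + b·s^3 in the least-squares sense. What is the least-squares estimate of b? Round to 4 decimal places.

b = -1.4992

Sums needed: Σ1 = 6, Σs^3 = 381, Σs^3·s^3 = 122603.
Right-hand side: Σg = -563, Σs^3·g = -183285.
AᵀA·[a, b]ᵀ = Aᵀg becomes [[6, 381]; [381, 122603]]·[a, b]ᵀ = [-563, -183285]ᵀ.
Eliminating b: 122603·(row 1) − 381·(row 2) gives 590457·a = 122603·(-563) − 381·(-183285) = 806096, so a = 806096/590457.
Then b = ((-183285) − 381·(806096/590457))/122603 = -295069/196819.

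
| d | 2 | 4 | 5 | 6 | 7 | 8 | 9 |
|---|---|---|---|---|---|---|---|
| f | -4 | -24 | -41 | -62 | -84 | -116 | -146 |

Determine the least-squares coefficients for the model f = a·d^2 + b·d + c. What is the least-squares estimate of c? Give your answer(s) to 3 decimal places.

c = 0.636

From the data, Σd^2·d^2 = 15251, Σd^2·d = 1997, Σd^2 = 275, Σd·d = 275, Σd = 41, Σ1 = 7.
And Σd^2·f = -27023, Σd·f = -3511, Σf = -477.
So XᵀX·[a, b, c]ᵀ = Xᵀf: [[15251, 1997, 275]; [1997, 275, 41]; [275, 41, 7]]·[a, b, c]ᵀ = [-27023, -3511, -477]ᵀ.
Inverting the 3×3 Gram matrix, [a, b, c]ᵀ = [-10259/5082, 4567/2541, 1077/1694]ᵀ.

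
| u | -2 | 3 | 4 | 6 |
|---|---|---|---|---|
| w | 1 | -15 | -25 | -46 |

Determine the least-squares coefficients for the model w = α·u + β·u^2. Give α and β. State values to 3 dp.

α = -2.452, β = -0.882

From the data, Σu·u = 65, Σu·u^2 = 299, Σu^2·u^2 = 1649.
For Aᵀw: Σu·w = -423, Σu^2·w = -2187.
So AᵀA·[α, β]ᵀ = Aᵀw: [[65, 299]; [299, 1649]]·[α, β]ᵀ = [-423, -2187]ᵀ.
det = 65·1649 − 299² = 17784.
α = ((-423)·1649 − 299·(-2187))/17784 = -2423/988; β = (65·(-2187) − 299·(-423))/17784 = -67/76.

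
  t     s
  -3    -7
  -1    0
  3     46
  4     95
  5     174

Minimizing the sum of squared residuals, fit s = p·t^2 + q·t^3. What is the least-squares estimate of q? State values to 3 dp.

Forming MᵀM = [[1044, 4148]; [4148, 21180]] and Mᵀs = [6221, 29261]ᵀ gives MᵀM·[p, q]ᵀ = Mᵀs.
Δ = 1044·21180 − 4148² = 4906016.
p = (6221·21180 − 4148·29261)/4906016 = 1298269/613252; q = (1044·29261 − 4148·6221)/4906016 = 148243/153313.

q = 0.967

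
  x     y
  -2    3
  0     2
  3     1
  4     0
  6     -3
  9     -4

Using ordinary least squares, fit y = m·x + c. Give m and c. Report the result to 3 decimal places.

Compute the Gram sums: Σx·x = 146, Σx = 20, Σ1 = 6.
Moment sums: Σx·y = -57, Σy = -1.
So MᵀM·[m, c]ᵀ = Mᵀy: [[146, 20]; [20, 6]]·[m, c]ᵀ = [-57, -1]ᵀ.
Eliminating c: 6·(row 1) − 20·(row 2) gives 476·m = 6·(-57) − 20·(-1) = -322, so m = -23/34.
Then c = ((-1) − 20·(-23/34))/6 = 71/34.

m = -0.676, c = 2.088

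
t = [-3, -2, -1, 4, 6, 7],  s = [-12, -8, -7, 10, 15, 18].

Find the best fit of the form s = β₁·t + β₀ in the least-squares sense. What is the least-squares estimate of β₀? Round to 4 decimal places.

The normal equations are: 115·β₁ + 11·β₀ = 315;  11·β₁ + 6·β₀ = 16.
Eliminating β₀: 6·(row 1) − 11·(row 2) gives 569·β₁ = 6·315 − 11·16 = 1714, so β₁ = 1714/569.
Then β₀ = (16 − 11·(1714/569))/6 = -1625/569.

β₀ = -2.8559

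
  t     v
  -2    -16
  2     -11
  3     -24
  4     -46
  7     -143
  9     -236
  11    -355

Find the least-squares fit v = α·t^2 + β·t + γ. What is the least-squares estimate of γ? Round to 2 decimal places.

Normal-equation sums: Σt^2·t^2 = 23972, Σt^2·t = 2494, Σt^2 = 284, Σt·t = 284, Σt = 34, Σ1 = 7.
Right-hand side: Σt^2·v = -70138, Σt·v = -7276, Σv = -831.
Row-reducing yields α = -1256951/415569, β = 459685/415569, γ = -190145/138523.

γ = -1.37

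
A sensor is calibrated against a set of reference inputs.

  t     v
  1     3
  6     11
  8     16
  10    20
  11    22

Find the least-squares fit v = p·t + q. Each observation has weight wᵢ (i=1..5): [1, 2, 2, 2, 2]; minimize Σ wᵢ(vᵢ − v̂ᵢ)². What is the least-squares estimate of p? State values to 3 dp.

Sums needed: Σwᵢ·t·t = 643, Σwᵢ·t = 71, Σwᵢ·1 = 9.
Moment sums: Σwᵢ·t·v = 1275, Σwᵢ·v = 141.
AᵀWA·[p, q]ᵀ = AᵀWv becomes [[643, 71]; [71, 9]]·[p, q]ᵀ = [1275, 141]ᵀ.
Eliminating q: 9·(row 1) − 71·(row 2) gives 746·p = 9·1275 − 71·141 = 1464, so p = 732/373.
Then q = (141 − 71·(732/373))/9 = 69/373.

p = 1.962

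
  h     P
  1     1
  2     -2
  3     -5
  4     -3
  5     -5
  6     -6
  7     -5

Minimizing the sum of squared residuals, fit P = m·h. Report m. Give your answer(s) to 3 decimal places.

The normal equations are: 140·m = -126.
(Σh·h = 140, Σh·P = -126.)
Hence m = -126 / 140 ≈ -0.9.

m = -0.900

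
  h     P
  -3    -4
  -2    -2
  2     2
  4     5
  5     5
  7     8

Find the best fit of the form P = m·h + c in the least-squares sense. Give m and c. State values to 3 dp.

m = 1.150, c = -0.159

Setting ∂/∂m … = 0 gives: 107·m + 13·c = 121;  13·m + 6·c = 14.
Eliminating c: 6·(row 1) − 13·(row 2) gives 473·m = 6·121 − 13·14 = 544, so m = 544/473.
Then c = (14 − 13·(544/473))/6 = -75/473.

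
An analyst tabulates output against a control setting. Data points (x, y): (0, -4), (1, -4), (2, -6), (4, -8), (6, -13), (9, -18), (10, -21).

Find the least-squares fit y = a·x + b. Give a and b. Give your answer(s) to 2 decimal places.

Normal-equation sums: Σx·x = 238, Σx = 32, Σ1 = 7.
And Σx·y = -498, Σy = -74.
Normal equations: [[238, 32]; [32, 7]]·[a, b]ᵀ = [-498, -74]ᵀ.
det = 238·7 − 32² = 642.
a = ((-498)·7 − 32·(-74))/642 = -559/321; b = (238·(-74) − 32·(-498))/642 = -838/321.

a = -1.74, b = -2.61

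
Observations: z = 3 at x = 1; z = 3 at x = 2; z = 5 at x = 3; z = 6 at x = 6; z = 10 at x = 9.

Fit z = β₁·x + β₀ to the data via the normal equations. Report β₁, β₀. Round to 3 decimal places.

MᵀM·[β₁, β₀]ᵀ = Mᵀz reads: 131·β₁ + 21·β₀ = 150;  21·β₁ + 5·β₀ = 27.
Eliminating β₀: 5·(row 1) − 21·(row 2) gives 214·β₁ = 5·150 − 21·27 = 183, so β₁ = 183/214.
Then β₀ = (27 − 21·(183/214))/5 = 387/214.

β₁ = 0.855, β₀ = 1.808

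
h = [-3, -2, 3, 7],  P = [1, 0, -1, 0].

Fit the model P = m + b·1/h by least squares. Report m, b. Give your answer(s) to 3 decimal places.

Setting ∂/∂m … = 0 gives: 4·m + (-5/14)·b = 0;  (-5/14)·m + (869/1764)·b = -2/3.
(Σ1 = 4, Σ1/h = -5/14, Σ1/h·1/h = 869/1764, ΣP = 0, Σ1/h·P = -2/3.)
Determinant 4·(869/1764) − (-5/14)² = 3251/1764.
m = (0·(869/1764) − (-5/14)·(-2/3))/(3251/1764) = -420/3251; b = (4·(-2/3) − (-5/14)·0)/(3251/1764) = -4704/3251.

m = -0.129, b = -1.447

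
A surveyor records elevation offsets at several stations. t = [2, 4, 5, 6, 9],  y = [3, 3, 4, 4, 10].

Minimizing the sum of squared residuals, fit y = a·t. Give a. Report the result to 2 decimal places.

a = 0.94

MᵀM·[a]ᵀ = Mᵀy reads: 162·a = 152.
Hence a = 152 / 162 ≈ 0.938272.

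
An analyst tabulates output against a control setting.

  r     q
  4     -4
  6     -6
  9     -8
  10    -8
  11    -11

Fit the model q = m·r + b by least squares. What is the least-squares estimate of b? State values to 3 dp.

Normal-equation sums: Σr·r = 354, Σr = 40, Σ1 = 5.
Moment sums: Σr·q = -325, Σq = -37.
Normal equations: [[354, 40]; [40, 5]]·[m, b]ᵀ = [-325, -37]ᵀ.
Eliminating b: 5·(row 1) − 40·(row 2) gives 170·m = 5·(-325) − 40·(-37) = -145, so m = -29/34.
Then b = ((-37) − 40·(-29/34))/5 = -49/85.

b = -0.576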